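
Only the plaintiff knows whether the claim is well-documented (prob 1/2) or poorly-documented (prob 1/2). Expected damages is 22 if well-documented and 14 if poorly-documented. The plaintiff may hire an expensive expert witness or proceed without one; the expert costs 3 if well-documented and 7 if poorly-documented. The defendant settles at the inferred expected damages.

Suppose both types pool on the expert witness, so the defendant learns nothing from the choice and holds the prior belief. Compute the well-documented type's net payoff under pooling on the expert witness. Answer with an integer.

15

Pooled settlement = 1/2·22 + 1/2·14 = 18.
well-documented pays cost 3 for the expert witness, so net payoff = 18 − 3 = 15.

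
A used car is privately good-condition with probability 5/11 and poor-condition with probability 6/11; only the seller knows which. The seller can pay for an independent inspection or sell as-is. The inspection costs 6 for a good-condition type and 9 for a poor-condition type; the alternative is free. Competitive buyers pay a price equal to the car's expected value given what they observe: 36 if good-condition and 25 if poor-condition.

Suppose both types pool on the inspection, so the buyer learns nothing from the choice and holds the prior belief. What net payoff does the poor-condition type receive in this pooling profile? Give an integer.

21

Pooled price = 5/11·36 + 6/11·25 = 30.
poor-condition pays cost 9 for the inspection, so net payoff = 30 − 9 = 21.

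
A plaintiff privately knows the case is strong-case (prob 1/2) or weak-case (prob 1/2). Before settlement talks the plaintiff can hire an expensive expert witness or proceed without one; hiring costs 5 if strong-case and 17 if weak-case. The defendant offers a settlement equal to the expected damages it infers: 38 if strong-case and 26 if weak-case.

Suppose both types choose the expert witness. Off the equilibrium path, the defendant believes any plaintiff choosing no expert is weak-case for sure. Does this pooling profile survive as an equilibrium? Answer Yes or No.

On path, the defendant holds the prior and pays 1/2·38 + 1/2·26 = 32. Off path (no expert), believing weak-case, it pays 26.
strong-case: the expert witness nets 32 − 5 = 27; no expert nets 26. strong-case stays.
weak-case: the expert witness nets 32 − 17 = 15; no expert nets 26. weak-case would deviate.
A type deviates, so pooling fails.

No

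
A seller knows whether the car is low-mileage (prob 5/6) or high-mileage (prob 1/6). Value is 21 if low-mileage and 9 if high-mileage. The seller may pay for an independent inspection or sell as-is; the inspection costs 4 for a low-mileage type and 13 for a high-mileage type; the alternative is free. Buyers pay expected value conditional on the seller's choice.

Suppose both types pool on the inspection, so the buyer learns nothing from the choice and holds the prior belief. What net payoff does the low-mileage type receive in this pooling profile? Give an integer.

Pooled price = 5/6·21 + 1/6·9 = 19.
low-mileage pays cost 4 for the inspection, so net payoff = 19 − 4 = 15.

15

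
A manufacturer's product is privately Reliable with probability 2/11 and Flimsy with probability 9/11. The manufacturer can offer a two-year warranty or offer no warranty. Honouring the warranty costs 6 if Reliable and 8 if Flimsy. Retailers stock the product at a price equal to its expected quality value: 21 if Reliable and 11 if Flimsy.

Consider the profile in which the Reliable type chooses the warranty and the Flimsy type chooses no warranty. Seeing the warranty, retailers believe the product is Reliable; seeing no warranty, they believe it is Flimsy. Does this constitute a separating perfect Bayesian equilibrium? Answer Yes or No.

No

Under these beliefs, the warranty earns price 21 and no warranty earns price 11.
Reliable: the warranty nets 21 − 6 = 15; no warranty nets 11. Reliable prefers the warranty.
Flimsy: the warranty nets 21 − 8 = 13; no warranty nets 11. Flimsy would deviate to the warranty.
Flimsy has a profitable deviation, so the profile is not an equilibrium.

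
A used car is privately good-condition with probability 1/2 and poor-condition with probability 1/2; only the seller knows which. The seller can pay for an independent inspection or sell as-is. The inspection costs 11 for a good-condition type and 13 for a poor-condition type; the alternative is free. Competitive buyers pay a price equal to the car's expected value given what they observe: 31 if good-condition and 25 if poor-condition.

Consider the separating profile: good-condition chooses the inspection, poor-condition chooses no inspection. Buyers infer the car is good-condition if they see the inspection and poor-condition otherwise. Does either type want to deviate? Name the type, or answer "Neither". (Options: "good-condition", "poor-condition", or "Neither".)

good-condition

The inspection pays 31; no inspection pays 25.
good-condition: assigned the inspection, nets 31 − 11 = 20; deviating to no inspection nets 25.
poor-condition: assigned no inspection, nets 25; deviating to the inspection nets 31 − 13 = 18.
The good-condition type gains 5 by deviating.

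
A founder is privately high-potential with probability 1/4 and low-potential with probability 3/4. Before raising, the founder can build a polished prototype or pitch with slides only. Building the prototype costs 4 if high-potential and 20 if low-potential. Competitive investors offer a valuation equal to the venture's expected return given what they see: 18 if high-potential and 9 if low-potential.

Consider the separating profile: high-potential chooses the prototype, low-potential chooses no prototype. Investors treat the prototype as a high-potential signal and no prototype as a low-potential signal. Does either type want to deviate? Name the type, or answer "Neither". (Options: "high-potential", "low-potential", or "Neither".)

The prototype pays 18; no prototype pays 9.
high-potential: assigned the prototype, nets 18 − 4 = 14; deviating to no prototype nets 9.
low-potential: assigned no prototype, nets 9; deviating to the prototype nets 18 − 20 = -2.
Both types strictly prefer their assigned action; no profitable deviation.

Neither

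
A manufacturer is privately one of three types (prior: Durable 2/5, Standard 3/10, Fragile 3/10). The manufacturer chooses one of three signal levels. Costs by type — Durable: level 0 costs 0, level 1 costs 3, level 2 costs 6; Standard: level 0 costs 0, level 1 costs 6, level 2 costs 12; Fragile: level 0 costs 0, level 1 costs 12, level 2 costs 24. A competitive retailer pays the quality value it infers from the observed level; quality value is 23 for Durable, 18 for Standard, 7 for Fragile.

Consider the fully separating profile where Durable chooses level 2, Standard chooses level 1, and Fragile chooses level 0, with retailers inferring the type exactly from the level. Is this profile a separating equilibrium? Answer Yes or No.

Yes

Separating prices: level 2 → 23, level 1 → 18, level 0 → 7.
Durable (assigned level 2): level 0: 7 − 0 = 7; level 1: 18 − 3 = 15; level 2: 23 − 6 = 17. Durable stays.
Standard (assigned level 1): level 0: 7 − 0 = 7; level 1: 18 − 6 = 12; level 2: 23 − 12 = 11. Standard stays.
Fragile (assigned level 0): level 0: 7 − 0 = 7; level 1: 18 − 12 = 6; level 2: 23 − 24 = -1. Fragile stays.
Every type prefers its assigned level; separation holds.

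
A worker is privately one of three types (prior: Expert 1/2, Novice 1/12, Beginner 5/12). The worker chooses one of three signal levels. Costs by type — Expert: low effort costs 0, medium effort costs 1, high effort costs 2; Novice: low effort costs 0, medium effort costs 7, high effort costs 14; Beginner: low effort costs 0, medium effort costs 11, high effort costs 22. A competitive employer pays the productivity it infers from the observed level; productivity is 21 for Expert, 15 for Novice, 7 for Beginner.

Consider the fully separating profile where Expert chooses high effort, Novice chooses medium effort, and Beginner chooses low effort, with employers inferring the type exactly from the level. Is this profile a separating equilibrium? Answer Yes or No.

Yes

Separating wages: high effort → 21, medium effort → 15, low effort → 7.
Expert (assigned high effort): low effort: 7 − 0 = 7; medium effort: 15 − 1 = 14; high effort: 21 − 2 = 19. Expert stays.
Novice (assigned medium effort): low effort: 7 − 0 = 7; medium effort: 15 − 7 = 8; high effort: 21 − 14 = 7. Novice stays.
Beginner (assigned low effort): low effort: 7 − 0 = 7; medium effort: 15 − 11 = 4; high effort: 21 − 22 = -1. Beginner stays.
Every type prefers its assigned level; separation holds.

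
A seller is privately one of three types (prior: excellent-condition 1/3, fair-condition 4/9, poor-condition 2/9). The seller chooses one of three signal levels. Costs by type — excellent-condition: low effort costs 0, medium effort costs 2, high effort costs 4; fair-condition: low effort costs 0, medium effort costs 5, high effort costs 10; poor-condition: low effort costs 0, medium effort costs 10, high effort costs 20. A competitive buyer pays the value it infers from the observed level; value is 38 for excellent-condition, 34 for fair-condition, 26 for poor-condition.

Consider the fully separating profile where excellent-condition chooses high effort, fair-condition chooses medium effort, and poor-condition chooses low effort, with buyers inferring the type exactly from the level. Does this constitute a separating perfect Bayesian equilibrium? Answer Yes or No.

Separating prices: high effort → 38, medium effort → 34, low effort → 26.
excellent-condition (assigned high effort): low effort: 26 − 0 = 26; medium effort: 34 − 2 = 32; high effort: 38 − 4 = 34. excellent-condition stays.
fair-condition (assigned medium effort): low effort: 26 − 0 = 26; medium effort: 34 − 5 = 29; high effort: 38 − 10 = 28. fair-condition stays.
poor-condition (assigned low effort): low effort: 26 − 0 = 26; medium effort: 34 − 10 = 24; high effort: 38 − 20 = 18. poor-condition stays.
Every type prefers its assigned level; separation holds.

Yes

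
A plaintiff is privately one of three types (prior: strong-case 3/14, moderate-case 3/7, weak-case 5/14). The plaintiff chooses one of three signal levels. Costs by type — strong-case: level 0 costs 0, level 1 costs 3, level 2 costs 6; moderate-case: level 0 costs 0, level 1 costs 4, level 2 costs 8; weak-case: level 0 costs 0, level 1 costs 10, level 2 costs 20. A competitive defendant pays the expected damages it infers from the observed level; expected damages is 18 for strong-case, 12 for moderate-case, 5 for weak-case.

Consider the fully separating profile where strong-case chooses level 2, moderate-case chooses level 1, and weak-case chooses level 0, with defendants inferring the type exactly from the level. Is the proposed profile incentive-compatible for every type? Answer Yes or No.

No

Separating settlements: level 2 → 18, level 1 → 12, level 0 → 5.
strong-case (assigned level 2): level 0: 5 − 0 = 5; level 1: 12 − 3 = 9; level 2: 18 − 6 = 12. strong-case stays.
moderate-case (assigned level 1): level 0: 5 − 0 = 5; level 1: 12 − 4 = 8; level 2: 18 − 8 = 10. moderate-case prefers level 2.
weak-case (assigned level 0): level 0: 5 − 0 = 5; level 1: 12 − 10 = 2; level 2: 18 − 20 = -2. weak-case stays.
At least one type deviates; the separating profile fails.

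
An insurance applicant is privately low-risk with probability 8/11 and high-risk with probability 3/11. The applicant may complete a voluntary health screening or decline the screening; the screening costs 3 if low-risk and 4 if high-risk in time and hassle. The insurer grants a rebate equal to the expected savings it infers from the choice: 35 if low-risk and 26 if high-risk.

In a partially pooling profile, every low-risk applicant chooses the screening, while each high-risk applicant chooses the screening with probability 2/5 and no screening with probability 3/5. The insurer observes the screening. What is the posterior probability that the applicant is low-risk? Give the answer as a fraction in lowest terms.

P(the screening) = (8/11)·1 + (3/11)·(2/5) = 46/55.
By Bayes' rule, P(low-risk | the screening) = (8/11) / (46/55) = 20/23.

20/23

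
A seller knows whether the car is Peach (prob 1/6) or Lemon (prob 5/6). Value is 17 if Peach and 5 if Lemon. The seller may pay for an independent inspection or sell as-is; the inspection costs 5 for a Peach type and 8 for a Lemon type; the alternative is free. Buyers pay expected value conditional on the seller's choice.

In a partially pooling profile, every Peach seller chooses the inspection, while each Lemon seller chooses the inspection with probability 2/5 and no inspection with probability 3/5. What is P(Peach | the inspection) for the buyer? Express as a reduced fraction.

1/3

P(the inspection) = (1/6)·1 + (5/6)·(2/5) = 1/2.
By Bayes' rule, P(Peach | the inspection) = (1/6) / (1/2) = 1/3.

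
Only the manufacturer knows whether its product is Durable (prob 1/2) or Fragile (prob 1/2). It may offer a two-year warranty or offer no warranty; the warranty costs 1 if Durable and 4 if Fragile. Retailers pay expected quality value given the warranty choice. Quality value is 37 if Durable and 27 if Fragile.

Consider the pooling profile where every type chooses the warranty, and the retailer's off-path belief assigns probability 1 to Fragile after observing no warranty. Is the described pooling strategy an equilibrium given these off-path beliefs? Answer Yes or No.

On path, the retailer holds the prior and pays 1/2·37 + 1/2·27 = 32. Off path (no warranty), believing Fragile, it pays 27.
Durable: the warranty nets 32 − 1 = 31; no warranty nets 27. Durable stays.
Fragile: the warranty nets 32 − 4 = 28; no warranty nets 27. Fragile stays.
No type deviates, so pooling is sustained.

Yes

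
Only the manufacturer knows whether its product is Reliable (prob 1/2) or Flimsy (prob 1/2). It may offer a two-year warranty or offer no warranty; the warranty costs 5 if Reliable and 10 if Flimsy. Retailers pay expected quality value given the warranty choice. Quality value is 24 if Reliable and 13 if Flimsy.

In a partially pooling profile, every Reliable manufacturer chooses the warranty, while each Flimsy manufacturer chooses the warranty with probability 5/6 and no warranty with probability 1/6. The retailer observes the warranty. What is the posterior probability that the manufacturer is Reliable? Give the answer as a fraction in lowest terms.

6/11

P(the warranty) = (1/2)·1 + (1/2)·(5/6) = 11/12.
By Bayes' rule, P(Reliable | the warranty) = (1/2) / (11/12) = 6/11.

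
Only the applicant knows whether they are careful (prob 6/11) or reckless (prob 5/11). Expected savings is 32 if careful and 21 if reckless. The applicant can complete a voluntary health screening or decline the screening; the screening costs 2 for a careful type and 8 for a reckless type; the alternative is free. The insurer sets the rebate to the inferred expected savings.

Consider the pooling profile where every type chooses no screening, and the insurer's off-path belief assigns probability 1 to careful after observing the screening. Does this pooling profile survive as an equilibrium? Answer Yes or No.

On path, the insurer holds the prior and pays 6/11·32 + 5/11·21 = 27. Off path (the screening), believing careful, it pays 32.
careful: no screening nets 27; the screening nets 32 − 2 = 30. careful would deviate.
reckless: no screening nets 27; the screening nets 32 − 8 = 24. reckless stays.
A type deviates, so pooling fails.

No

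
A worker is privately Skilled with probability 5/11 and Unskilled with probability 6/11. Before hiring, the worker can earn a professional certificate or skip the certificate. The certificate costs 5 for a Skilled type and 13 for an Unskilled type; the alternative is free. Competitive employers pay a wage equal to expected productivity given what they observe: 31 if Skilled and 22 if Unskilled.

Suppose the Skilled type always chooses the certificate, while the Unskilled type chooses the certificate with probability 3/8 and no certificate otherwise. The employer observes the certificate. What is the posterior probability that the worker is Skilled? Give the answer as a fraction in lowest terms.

P(the certificate) = (5/11)·1 + (6/11)·(3/8) = 29/44.
By Bayes' rule, P(Skilled | the certificate) = (5/11) / (29/44) = 20/29.

20/29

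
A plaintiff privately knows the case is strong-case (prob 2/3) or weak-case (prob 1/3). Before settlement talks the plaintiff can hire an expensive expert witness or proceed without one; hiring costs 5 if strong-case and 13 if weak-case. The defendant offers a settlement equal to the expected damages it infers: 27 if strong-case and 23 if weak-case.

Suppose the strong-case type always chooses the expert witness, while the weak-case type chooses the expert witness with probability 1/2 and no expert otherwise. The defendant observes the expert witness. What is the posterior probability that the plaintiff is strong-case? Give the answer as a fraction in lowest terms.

P(the expert witness) = (2/3)·1 + (1/3)·(1/2) = 5/6.
By Bayes' rule, P(strong-case | the expert witness) = (2/3) / (5/6) = 4/5.

4/5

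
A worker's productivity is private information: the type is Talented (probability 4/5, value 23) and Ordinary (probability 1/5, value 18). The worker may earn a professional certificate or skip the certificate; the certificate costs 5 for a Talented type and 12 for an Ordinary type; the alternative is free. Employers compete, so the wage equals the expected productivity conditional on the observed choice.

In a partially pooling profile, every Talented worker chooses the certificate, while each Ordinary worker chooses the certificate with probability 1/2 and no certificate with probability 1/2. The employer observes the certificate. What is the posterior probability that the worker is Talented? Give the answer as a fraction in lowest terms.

P(the certificate) = (4/5)·1 + (1/5)·(1/2) = 9/10.
By Bayes' rule, P(Talented | the certificate) = (4/5) / (9/10) = 8/9.

8/9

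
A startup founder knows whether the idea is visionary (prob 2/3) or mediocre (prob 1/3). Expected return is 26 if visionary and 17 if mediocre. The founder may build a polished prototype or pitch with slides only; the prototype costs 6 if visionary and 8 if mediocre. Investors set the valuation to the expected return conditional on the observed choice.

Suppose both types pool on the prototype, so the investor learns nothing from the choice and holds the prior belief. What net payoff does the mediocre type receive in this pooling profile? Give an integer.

15

Pooled valuation = 2/3·26 + 1/3·17 = 23.
mediocre pays cost 8 for the prototype, so net payoff = 23 − 8 = 15.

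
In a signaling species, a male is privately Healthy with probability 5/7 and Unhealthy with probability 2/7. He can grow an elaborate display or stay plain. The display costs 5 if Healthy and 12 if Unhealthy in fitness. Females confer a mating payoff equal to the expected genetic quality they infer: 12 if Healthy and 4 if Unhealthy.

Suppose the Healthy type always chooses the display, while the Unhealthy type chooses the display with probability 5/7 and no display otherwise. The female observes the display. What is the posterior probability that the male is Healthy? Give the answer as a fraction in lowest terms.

P(the display) = (5/7)·1 + (2/7)·(5/7) = 45/49.
By Bayes' rule, P(Healthy | the display) = (5/7) / (45/49) = 7/9.

7/9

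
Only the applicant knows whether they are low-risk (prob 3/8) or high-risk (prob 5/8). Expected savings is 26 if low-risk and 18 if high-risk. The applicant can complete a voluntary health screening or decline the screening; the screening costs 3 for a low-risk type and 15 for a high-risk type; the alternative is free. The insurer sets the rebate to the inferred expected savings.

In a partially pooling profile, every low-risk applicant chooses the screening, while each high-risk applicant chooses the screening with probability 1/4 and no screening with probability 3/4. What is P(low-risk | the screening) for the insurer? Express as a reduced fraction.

12/17

P(the screening) = (3/8)·1 + (5/8)·(1/4) = 17/32.
By Bayes' rule, P(low-risk | the screening) = (3/8) / (17/32) = 12/17.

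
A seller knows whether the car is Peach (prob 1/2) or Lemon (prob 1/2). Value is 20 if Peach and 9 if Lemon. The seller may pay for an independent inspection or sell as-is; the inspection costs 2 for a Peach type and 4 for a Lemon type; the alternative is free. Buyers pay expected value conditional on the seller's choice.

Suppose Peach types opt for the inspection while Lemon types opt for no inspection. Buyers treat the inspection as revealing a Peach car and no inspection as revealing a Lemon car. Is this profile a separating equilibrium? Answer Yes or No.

Under these beliefs, the inspection earns price 20 and no inspection earns price 9.
Peach: the inspection nets 20 − 2 = 18; no inspection nets 9. Peach prefers the inspection.
Lemon: the inspection nets 20 − 4 = 16; no inspection nets 9. Lemon would deviate to the inspection.
Lemon has a profitable deviation, so the profile is not an equilibrium.

No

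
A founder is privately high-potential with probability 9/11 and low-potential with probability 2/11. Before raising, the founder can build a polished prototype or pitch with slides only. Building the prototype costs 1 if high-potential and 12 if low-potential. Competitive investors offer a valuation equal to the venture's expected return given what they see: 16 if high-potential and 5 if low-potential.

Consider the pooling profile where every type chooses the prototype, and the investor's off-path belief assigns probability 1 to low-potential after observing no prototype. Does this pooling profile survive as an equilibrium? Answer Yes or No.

On path, the investor holds the prior and pays 9/11·16 + 2/11·5 = 14. Off path (no prototype), believing low-potential, it pays 5.
high-potential: the prototype nets 14 − 1 = 13; no prototype nets 5. high-potential stays.
low-potential: the prototype nets 14 − 12 = 2; no prototype nets 5. low-potential would deviate.
A type deviates, so pooling fails.

No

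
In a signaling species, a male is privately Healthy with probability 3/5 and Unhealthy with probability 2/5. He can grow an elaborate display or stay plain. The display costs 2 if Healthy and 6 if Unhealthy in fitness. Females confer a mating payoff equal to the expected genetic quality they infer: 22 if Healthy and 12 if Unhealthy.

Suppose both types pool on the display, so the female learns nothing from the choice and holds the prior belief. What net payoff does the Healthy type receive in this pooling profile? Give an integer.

Pooled mating payoff = 3/5·22 + 2/5·12 = 18.
Healthy pays cost 2 for the display, so net payoff = 18 − 2 = 16.

16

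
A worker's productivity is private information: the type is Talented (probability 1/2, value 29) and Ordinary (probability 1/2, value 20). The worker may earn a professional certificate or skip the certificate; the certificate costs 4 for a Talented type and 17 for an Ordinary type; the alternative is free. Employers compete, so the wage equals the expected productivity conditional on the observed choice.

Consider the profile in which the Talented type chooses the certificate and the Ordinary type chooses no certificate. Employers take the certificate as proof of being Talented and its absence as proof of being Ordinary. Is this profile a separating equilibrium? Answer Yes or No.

Under these beliefs, the certificate earns wage 29 and no certificate earns wage 20.
Talented: the certificate nets 29 − 4 = 25; no certificate nets 20. Talented prefers the certificate.
Ordinary: the certificate nets 29 − 17 = 12; no certificate nets 20. Ordinary prefers no certificate.
Neither type deviates, so the separating profile is an equilibrium.

Yes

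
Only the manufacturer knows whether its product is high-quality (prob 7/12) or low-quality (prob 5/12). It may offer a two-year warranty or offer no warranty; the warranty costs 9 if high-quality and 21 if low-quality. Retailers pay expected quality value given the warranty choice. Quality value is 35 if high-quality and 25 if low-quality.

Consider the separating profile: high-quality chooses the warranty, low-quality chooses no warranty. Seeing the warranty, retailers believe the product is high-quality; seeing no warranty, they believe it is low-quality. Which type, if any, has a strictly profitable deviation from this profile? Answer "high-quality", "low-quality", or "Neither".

Neither

The warranty pays 35; no warranty pays 25.
high-quality: assigned the warranty, nets 35 − 9 = 26; deviating to no warranty nets 25.
low-quality: assigned no warranty, nets 25; deviating to the warranty nets 35 − 21 = 14.
Both types strictly prefer their assigned action; no profitable deviation.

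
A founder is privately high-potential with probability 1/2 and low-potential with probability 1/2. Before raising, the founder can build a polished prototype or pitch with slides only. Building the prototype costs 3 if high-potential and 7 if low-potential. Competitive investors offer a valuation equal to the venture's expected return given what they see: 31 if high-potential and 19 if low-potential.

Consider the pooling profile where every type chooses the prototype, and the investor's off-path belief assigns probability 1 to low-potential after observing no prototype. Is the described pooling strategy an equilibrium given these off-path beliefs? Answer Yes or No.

On path, the investor holds the prior and pays 1/2·31 + 1/2·19 = 25. Off path (no prototype), believing low-potential, it pays 19.
high-potential: the prototype nets 25 − 3 = 22; no prototype nets 19. high-potential stays.
low-potential: the prototype nets 25 − 7 = 18; no prototype nets 19. low-potential would deviate.
A type deviates, so pooling fails.

No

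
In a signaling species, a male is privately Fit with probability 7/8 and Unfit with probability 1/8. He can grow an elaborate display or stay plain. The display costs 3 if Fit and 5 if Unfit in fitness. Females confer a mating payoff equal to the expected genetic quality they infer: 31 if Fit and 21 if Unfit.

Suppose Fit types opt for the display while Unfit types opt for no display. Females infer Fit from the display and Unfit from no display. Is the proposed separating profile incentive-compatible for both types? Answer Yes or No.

Under these beliefs, the display earns mating payoff 31 and no display earns mating payoff 21.
Fit: the display nets 31 − 3 = 28; no display nets 21. Fit prefers the display.
Unfit: the display nets 31 − 5 = 26; no display nets 21. Unfit would deviate to the display.
Unfit has a profitable deviation, so the profile is not an equilibrium.

No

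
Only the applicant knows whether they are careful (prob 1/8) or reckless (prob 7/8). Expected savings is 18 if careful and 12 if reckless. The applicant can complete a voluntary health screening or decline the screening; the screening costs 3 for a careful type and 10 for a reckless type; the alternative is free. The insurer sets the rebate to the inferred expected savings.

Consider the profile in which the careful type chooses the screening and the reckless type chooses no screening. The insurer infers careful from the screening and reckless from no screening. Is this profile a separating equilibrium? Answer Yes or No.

Under these beliefs, the screening earns rebate 18 and no screening earns rebate 12.
careful: the screening nets 18 − 3 = 15; no screening nets 12. careful prefers the screening.
reckless: the screening nets 18 − 10 = 8; no screening nets 12. reckless prefers no screening.
Neither type deviates, so the separating profile is an equilibrium.

Yes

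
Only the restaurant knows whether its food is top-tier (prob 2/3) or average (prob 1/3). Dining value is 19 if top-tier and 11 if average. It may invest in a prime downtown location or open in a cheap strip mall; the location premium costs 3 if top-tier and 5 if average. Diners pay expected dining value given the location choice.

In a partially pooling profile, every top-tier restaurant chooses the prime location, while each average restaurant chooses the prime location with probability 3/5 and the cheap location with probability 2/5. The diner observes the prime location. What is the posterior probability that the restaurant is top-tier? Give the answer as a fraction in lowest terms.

P(the prime location) = (2/3)·1 + (1/3)·(3/5) = 13/15.
By Bayes' rule, P(top-tier | the prime location) = (2/3) / (13/15) = 10/13.

10/13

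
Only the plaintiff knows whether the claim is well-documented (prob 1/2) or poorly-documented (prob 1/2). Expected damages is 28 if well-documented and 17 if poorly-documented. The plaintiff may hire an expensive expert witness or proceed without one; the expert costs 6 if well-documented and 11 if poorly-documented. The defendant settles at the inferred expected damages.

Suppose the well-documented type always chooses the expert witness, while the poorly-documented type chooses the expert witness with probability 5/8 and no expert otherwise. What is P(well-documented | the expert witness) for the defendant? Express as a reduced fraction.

8/13

P(the expert witness) = (1/2)·1 + (1/2)·(5/8) = 13/16.
By Bayes' rule, P(well-documented | the expert witness) = (1/2) / (13/16) = 8/13.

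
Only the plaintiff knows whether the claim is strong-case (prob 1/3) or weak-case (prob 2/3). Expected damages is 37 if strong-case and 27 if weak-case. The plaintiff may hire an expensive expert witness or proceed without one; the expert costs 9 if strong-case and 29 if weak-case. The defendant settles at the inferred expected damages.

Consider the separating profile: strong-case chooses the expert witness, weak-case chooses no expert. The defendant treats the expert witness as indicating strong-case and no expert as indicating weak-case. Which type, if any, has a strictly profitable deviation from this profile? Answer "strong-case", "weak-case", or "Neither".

The expert witness pays 37; no expert pays 27.
strong-case: assigned the expert witness, nets 37 − 9 = 28; deviating to no expert nets 27.
weak-case: assigned no expert, nets 27; deviating to the expert witness nets 37 − 29 = 8.
Both types strictly prefer their assigned action; no profitable deviation.

Neither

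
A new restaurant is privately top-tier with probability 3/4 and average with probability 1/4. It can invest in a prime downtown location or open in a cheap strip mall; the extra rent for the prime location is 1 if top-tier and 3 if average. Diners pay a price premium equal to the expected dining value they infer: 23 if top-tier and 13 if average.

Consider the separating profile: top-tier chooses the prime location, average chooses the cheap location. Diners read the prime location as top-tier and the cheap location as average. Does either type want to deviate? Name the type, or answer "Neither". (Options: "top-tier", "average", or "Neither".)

average

The prime location pays 23; the cheap location pays 13.
top-tier: assigned the prime location, nets 23 − 1 = 22; deviating to the cheap location nets 13.
average: assigned the cheap location, nets 13; deviating to the prime location nets 23 − 3 = 20.
The average type gains 7 by deviating.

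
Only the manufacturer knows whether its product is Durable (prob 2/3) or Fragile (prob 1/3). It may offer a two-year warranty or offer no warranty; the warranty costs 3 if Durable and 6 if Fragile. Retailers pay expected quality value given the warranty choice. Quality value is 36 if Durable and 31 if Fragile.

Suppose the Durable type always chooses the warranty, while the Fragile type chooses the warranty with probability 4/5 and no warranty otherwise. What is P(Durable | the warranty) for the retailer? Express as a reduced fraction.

P(the warranty) = (2/3)·1 + (1/3)·(4/5) = 14/15.
By Bayes' rule, P(Durable | the warranty) = (2/3) / (14/15) = 5/7.

5/7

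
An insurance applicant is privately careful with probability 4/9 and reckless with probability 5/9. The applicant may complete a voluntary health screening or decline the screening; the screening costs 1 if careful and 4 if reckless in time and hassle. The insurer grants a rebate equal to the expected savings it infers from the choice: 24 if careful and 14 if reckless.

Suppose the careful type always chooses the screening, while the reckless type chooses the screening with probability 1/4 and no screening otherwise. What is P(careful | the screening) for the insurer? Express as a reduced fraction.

16/21

P(the screening) = (4/9)·1 + (5/9)·(1/4) = 7/12.
By Bayes' rule, P(careful | the screening) = (4/9) / (7/12) = 16/21.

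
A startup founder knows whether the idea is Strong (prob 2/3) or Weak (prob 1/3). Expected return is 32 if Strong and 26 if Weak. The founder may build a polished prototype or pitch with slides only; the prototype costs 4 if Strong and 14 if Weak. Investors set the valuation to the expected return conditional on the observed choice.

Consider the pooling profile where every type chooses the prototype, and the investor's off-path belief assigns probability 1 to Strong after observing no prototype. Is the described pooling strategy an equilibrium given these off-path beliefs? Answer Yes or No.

No

On path, the investor holds the prior and pays 2/3·32 + 1/3·26 = 30. Off path (no prototype), believing Strong, it pays 32.
Strong: the prototype nets 30 − 4 = 26; no prototype nets 32. Strong would deviate.
Weak: the prototype nets 30 − 14 = 16; no prototype nets 32. Weak would deviate.
A type deviates, so pooling fails.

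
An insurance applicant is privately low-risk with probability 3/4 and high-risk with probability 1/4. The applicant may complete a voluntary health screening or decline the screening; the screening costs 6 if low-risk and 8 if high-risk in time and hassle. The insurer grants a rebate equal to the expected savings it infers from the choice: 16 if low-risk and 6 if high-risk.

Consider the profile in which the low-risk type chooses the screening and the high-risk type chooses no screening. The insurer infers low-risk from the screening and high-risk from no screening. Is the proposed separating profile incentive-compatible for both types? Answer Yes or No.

No

Under these beliefs, the screening earns rebate 16 and no screening earns rebate 6.
low-risk: the screening nets 16 − 6 = 10; no screening nets 6. low-risk prefers the screening.
high-risk: the screening nets 16 − 8 = 8; no screening nets 6. high-risk would deviate to the screening.
high-risk has a profitable deviation, so the profile is not an equilibrium.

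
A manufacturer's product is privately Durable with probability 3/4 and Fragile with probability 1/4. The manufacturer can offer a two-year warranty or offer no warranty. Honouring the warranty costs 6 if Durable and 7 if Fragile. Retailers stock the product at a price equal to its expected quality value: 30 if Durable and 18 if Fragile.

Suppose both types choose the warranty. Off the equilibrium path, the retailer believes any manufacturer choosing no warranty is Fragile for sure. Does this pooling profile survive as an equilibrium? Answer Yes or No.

Yes

On path, the retailer holds the prior and pays 3/4·30 + 1/4·18 = 27. Off path (no warranty), believing Fragile, it pays 18.
Durable: the warranty nets 27 − 6 = 21; no warranty nets 18. Durable stays.
Fragile: the warranty nets 27 − 7 = 20; no warranty nets 18. Fragile stays.
No type deviates, so pooling is sustained.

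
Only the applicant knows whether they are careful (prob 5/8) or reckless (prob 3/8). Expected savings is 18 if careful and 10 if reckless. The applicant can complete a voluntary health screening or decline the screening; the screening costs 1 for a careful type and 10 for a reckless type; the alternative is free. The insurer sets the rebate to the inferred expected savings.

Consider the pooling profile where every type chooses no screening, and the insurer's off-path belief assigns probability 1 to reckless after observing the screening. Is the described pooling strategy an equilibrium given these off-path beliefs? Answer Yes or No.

Yes

On path, the insurer holds the prior and pays 5/8·18 + 3/8·10 = 15. Off path (the screening), believing reckless, it pays 10.
careful: no screening nets 15; the screening nets 10 − 1 = 9. careful stays.
reckless: no screening nets 15; the screening nets 10 − 10 = 0. reckless stays.
No type deviates, so pooling is sustained.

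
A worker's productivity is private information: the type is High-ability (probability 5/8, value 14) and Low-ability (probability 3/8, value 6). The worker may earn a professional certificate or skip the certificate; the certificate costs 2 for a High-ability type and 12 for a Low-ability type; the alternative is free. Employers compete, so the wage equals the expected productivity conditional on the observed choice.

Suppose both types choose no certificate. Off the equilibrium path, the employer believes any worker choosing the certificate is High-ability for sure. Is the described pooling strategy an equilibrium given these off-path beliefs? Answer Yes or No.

No

On path, the employer holds the prior and pays 5/8·14 + 3/8·6 = 11. Off path (the certificate), believing High-ability, it pays 14.
High-ability: no certificate nets 11; the certificate nets 14 − 2 = 12. High-ability would deviate.
Low-ability: no certificate nets 11; the certificate nets 14 − 12 = 2. Low-ability stays.
A type deviates, so pooling fails.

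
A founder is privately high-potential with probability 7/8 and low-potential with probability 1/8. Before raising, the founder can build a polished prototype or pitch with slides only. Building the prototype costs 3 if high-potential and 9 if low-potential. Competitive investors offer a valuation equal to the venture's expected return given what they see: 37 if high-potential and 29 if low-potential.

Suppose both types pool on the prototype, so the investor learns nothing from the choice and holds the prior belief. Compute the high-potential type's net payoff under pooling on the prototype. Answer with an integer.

Pooled valuation = 7/8·37 + 1/8·29 = 36.
high-potential pays cost 3 for the prototype, so net payoff = 36 − 3 = 33.

33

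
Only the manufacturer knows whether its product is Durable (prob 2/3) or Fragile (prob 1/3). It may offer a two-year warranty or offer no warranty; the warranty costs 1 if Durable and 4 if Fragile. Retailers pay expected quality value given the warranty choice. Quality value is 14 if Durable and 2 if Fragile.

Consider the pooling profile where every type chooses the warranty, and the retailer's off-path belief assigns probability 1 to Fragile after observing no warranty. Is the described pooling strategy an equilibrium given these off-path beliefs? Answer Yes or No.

Yes

On path, the retailer holds the prior and pays 2/3·14 + 1/3·2 = 10. Off path (no warranty), believing Fragile, it pays 2.
Durable: the warranty nets 10 − 1 = 9; no warranty nets 2. Durable stays.
Fragile: the warranty nets 10 − 4 = 6; no warranty nets 2. Fragile stays.
No type deviates, so pooling is sustained.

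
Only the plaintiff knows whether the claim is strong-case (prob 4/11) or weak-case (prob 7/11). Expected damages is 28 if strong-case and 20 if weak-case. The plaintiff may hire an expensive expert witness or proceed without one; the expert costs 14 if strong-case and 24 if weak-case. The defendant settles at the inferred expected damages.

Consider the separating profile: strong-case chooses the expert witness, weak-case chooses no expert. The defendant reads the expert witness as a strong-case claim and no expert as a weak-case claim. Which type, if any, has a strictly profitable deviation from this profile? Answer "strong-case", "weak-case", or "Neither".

The expert witness pays 28; no expert pays 20.
strong-case: assigned the expert witness, nets 28 − 14 = 14; deviating to no expert nets 20.
weak-case: assigned no expert, nets 20; deviating to the expert witness nets 28 − 24 = 4.
The strong-case type gains 6 by deviating.

strong-case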